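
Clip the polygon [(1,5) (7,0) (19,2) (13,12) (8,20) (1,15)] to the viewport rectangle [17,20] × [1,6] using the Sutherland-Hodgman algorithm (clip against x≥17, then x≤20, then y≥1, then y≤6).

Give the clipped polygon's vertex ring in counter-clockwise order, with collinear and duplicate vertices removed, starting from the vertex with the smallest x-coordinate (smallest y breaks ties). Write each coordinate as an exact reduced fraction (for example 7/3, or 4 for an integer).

Clipped polygon: [(17,5/3) (19,2) (17,16/3)]

1. After x ≥ 17: [(17,5/3) (19,2) (17,16/3)]
2. After x ≤ 20: [(17,5/3) (19,2) (17,16/3)]
3. After y ≥ 1: [(17,5/3) (19,2) (17,16/3)]
4. After y ≤ 6: [(17,5/3) (19,2) (17,16/3)]
5. Canonical ring: [(17,5/3) (19,2) (17,16/3)]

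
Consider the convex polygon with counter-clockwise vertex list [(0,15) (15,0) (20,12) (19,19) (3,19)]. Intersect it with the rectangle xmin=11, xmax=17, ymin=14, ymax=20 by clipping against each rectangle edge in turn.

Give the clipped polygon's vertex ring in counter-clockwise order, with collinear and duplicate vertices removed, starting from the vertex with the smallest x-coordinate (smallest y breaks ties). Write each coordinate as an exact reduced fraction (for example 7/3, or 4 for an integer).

Clipped polygon: [(11,14) (17,14) (17,19) (11,19)]

1. After x ≥ 11: [(11,4) (15,0) (20,12) (19,19) (11,19)]
2. After x ≤ 17: [(11,4) (15,0) (17,24/5) (17,19) (11,19)]
3. After y ≥ 14: [(11,14) (17,14) (17,19) (11,19)]
4. After y ≤ 20: [(11,14) (17,14) (17,19) (11,19)]
5. Canonical ring: [(11,14) (17,14) (17,19) (11,19)]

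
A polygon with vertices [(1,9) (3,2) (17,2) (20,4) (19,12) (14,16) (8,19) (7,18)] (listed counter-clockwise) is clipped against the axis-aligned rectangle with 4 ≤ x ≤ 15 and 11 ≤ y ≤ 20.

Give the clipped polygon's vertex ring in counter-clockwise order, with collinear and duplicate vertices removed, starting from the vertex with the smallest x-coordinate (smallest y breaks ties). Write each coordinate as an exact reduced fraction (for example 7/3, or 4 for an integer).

1. After x ≥ 4: [(4,27/2) (4,2) (17,2) (20,4) (19,12) (14,16) (8,19) (7,18)]
2. After x ≤ 15: [(4,27/2) (4,2) (15,2) (15,76/5) (14,16) (8,19) (7,18)]
3. After y ≥ 11: [(4,27/2) (4,11) (15,11) (15,76/5) (14,16) (8,19) (7,18)]
4. After y ≤ 20: [(4,27/2) (4,11) (15,11) (15,76/5) (14,16) (8,19) (7,18)]
5. Canonical ring: [(4,11) (15,11) (15,76/5) (14,16) (8,19) (7,18) (4,27/2)]

Clipped polygon: [(4,11) (15,11) (15,76/5) (14,16) (8,19) (7,18) (4,27/2)]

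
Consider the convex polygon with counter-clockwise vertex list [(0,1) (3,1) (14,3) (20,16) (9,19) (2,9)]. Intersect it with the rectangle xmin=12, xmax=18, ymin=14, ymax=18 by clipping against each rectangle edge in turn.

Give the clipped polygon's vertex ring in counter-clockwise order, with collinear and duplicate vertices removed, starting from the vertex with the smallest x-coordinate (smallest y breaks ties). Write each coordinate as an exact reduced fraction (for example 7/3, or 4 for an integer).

Clipped polygon: [(12,14) (18,14) (18,182/11) (38/3,18) (12,18)]

1. After x ≥ 12: [(12,29/11) (14,3) (20,16) (12,200/11)]
2. After x ≤ 18: [(12,29/11) (14,3) (18,35/3) (18,182/11) (12,200/11)]
3. After y ≥ 14: [(12,14) (18,14) (18,182/11) (12,200/11)]
4. After y ≤ 18: [(12,18) (12,14) (18,14) (18,182/11) (38/3,18)]
5. Canonical ring: [(12,14) (18,14) (18,182/11) (38/3,18) (12,18)]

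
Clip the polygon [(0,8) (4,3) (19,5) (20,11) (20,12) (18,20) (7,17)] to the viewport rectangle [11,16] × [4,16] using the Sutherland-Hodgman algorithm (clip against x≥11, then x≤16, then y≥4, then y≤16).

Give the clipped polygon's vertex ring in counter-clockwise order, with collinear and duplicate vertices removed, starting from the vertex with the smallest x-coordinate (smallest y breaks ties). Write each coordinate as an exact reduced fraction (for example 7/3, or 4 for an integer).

1. After x ≥ 11: [(11,59/15) (19,5) (20,11) (20,12) (18,20) (11,199/11)]
2. After x ≤ 16: [(11,59/15) (16,23/5) (16,214/11) (11,199/11)]
3. After y ≥ 4: [(11,4) (23/2,4) (16,23/5) (16,214/11) (11,199/11)]
4. After y ≤ 16: [(11,16) (11,4) (23/2,4) (16,23/5) (16,16)]
5. Canonical ring: [(11,4) (23/2,4) (16,23/5) (16,16) (11,16)]

Clipped polygon: [(11,4) (23/2,4) (16,23/5) (16,16) (11,16)]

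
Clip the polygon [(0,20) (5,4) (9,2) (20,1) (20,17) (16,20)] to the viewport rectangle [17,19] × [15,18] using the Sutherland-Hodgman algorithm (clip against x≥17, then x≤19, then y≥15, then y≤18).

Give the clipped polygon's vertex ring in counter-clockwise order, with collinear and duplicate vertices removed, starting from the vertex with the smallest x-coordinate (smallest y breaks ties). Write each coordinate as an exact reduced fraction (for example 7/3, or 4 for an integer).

Clipped polygon: [(17,15) (19,15) (19,71/4) (56/3,18) (17,18)]

1. After x ≥ 17: [(17,14/11) (20,1) (20,17) (17,77/4)]
2. After x ≤ 19: [(17,14/11) (19,12/11) (19,71/4) (17,77/4)]
3. After y ≥ 15: [(17,15) (19,15) (19,71/4) (17,77/4)]
4. After y ≤ 18: [(17,18) (17,15) (19,15) (19,71/4) (56/3,18)]
5. Canonical ring: [(17,15) (19,15) (19,71/4) (56/3,18) (17,18)]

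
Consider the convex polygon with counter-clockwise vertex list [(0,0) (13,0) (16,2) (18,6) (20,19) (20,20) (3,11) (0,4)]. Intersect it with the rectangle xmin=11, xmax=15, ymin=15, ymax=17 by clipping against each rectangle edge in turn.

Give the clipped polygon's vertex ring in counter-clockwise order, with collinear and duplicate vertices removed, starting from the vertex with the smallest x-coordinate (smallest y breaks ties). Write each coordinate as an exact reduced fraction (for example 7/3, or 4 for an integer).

1. After x ≥ 11: [(11,0) (13,0) (16,2) (18,6) (20,19) (20,20) (11,259/17)]
2. After x ≤ 15: [(11,0) (13,0) (15,4/3) (15,295/17) (11,259/17)]
3. After y ≥ 15: [(11,15) (15,15) (15,295/17) (11,259/17)]
4. After y ≤ 17: [(11,15) (15,15) (15,17) (43/3,17) (11,259/17)]
5. Canonical ring: [(11,15) (15,15) (15,17) (43/3,17) (11,259/17)]

Clipped polygon: [(11,15) (15,15) (15,17) (43/3,17) (11,259/17)]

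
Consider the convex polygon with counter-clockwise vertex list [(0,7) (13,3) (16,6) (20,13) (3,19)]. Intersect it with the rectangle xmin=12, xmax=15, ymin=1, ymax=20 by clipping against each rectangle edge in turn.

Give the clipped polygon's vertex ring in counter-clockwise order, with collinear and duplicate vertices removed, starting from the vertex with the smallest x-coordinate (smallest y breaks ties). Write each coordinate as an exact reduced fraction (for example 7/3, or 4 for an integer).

Clipped polygon: [(12,43/13) (13,3) (15,5) (15,251/17) (12,269/17)]

1. After x ≥ 12: [(12,43/13) (13,3) (16,6) (20,13) (12,269/17)]
2. After x ≤ 15: [(12,43/13) (13,3) (15,5) (15,251/17) (12,269/17)]
3. After y ≥ 1: [(12,43/13) (13,3) (15,5) (15,251/17) (12,269/17)]
4. After y ≤ 20: [(12,43/13) (13,3) (15,5) (15,251/17) (12,269/17)]
5. Canonical ring: [(12,43/13) (13,3) (15,5) (15,251/17) (12,269/17)]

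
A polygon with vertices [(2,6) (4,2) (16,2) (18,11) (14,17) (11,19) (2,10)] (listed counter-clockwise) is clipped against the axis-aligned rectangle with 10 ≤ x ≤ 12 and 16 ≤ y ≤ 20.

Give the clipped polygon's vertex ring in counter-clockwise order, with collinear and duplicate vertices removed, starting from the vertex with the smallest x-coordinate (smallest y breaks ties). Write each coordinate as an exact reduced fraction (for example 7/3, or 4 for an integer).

1. After x ≥ 10: [(10,2) (16,2) (18,11) (14,17) (11,19) (10,18)]
2. After x ≤ 12: [(10,2) (12,2) (12,55/3) (11,19) (10,18)]
3. After y ≥ 16: [(10,16) (12,16) (12,55/3) (11,19) (10,18)]
4. After y ≤ 20: [(10,16) (12,16) (12,55/3) (11,19) (10,18)]
5. Canonical ring: [(10,16) (12,16) (12,55/3) (11,19) (10,18)]

Clipped polygon: [(10,16) (12,16) (12,55/3) (11,19) (10,18)]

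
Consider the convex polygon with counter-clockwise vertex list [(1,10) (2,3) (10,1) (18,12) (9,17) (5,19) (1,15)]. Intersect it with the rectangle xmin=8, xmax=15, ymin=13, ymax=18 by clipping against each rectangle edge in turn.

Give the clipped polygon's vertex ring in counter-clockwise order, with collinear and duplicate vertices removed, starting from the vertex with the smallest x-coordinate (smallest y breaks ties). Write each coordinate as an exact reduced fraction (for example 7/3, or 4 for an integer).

Clipped polygon: [(8,13) (15,13) (15,41/3) (9,17) (8,35/2)]

1. After x ≥ 8: [(8,3/2) (10,1) (18,12) (9,17) (8,35/2)]
2. After x ≤ 15: [(8,3/2) (10,1) (15,63/8) (15,41/3) (9,17) (8,35/2)]
3. After y ≥ 13: [(8,13) (15,13) (15,41/3) (9,17) (8,35/2)]
4. After y ≤ 18: [(8,13) (15,13) (15,41/3) (9,17) (8,35/2)]
5. Canonical ring: [(8,13) (15,13) (15,41/3) (9,17) (8,35/2)]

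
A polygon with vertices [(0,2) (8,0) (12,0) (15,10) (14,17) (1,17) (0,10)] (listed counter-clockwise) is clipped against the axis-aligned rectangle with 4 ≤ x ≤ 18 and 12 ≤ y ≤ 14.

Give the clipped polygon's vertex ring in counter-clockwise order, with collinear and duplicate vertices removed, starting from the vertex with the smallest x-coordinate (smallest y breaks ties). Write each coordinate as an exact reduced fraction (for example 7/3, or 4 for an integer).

1. After x ≥ 4: [(4,1) (8,0) (12,0) (15,10) (14,17) (4,17)]
2. After x ≤ 18: [(4,1) (8,0) (12,0) (15,10) (14,17) (4,17)]
3. After y ≥ 12: [(4,12) (103/7,12) (14,17) (4,17)]
4. After y ≤ 14: [(4,14) (4,12) (103/7,12) (101/7,14)]
5. Canonical ring: [(4,12) (103/7,12) (101/7,14) (4,14)]

Clipped polygon: [(4,12) (103/7,12) (101/7,14) (4,14)]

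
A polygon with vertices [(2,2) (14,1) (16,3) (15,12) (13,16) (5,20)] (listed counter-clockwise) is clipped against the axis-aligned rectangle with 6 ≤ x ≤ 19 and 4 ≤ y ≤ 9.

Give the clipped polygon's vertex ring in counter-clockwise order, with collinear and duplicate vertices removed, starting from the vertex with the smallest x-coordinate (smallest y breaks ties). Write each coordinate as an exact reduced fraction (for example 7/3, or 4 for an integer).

Clipped polygon: [(6,4) (143/9,4) (46/3,9) (6,9)]

1. After x ≥ 6: [(6,5/3) (14,1) (16,3) (15,12) (13,16) (6,39/2)]
2. After x ≤ 19: [(6,5/3) (14,1) (16,3) (15,12) (13,16) (6,39/2)]
3. After y ≥ 4: [(6,4) (143/9,4) (15,12) (13,16) (6,39/2)]
4. After y ≤ 9: [(6,9) (6,4) (143/9,4) (46/3,9)]
5. Canonical ring: [(6,4) (143/9,4) (46/3,9) (6,9)]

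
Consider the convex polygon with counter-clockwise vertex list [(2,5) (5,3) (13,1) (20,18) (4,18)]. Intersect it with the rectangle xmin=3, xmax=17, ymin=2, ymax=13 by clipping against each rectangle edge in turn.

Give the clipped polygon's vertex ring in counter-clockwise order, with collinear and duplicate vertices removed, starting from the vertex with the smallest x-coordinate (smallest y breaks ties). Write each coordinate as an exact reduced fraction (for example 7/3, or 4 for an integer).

1. After x ≥ 3: [(3,23/2) (3,13/3) (5,3) (13,1) (20,18) (4,18)]
2. After x ≤ 17: [(3,23/2) (3,13/3) (5,3) (13,1) (17,75/7) (17,18) (4,18)]
3. After y ≥ 2: [(3,23/2) (3,13/3) (5,3) (9,2) (228/17,2) (17,75/7) (17,18) (4,18)]
4. After y ≤ 13: [(42/13,13) (3,23/2) (3,13/3) (5,3) (9,2) (228/17,2) (17,75/7) (17,13)]
5. Canonical ring: [(3,13/3) (5,3) (9,2) (228/17,2) (17,75/7) (17,13) (42/13,13) (3,23/2)]

Clipped polygon: [(3,13/3) (5,3) (9,2) (228/17,2) (17,75/7) (17,13) (42/13,13) (3,23/2)]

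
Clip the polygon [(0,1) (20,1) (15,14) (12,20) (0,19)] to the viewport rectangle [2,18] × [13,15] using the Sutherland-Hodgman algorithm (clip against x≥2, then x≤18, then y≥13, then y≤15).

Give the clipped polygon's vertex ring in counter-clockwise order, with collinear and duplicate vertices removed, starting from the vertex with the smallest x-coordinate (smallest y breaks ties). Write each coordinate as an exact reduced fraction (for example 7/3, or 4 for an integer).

1. After x ≥ 2: [(2,1) (20,1) (15,14) (12,20) (2,115/6)]
2. After x ≤ 18: [(2,1) (18,1) (18,31/5) (15,14) (12,20) (2,115/6)]
3. After y ≥ 13: [(2,13) (200/13,13) (15,14) (12,20) (2,115/6)]
4. After y ≤ 15: [(2,15) (2,13) (200/13,13) (15,14) (29/2,15)]
5. Canonical ring: [(2,13) (200/13,13) (15,14) (29/2,15) (2,15)]

Clipped polygon: [(2,13) (200/13,13) (15,14) (29/2,15) (2,15)]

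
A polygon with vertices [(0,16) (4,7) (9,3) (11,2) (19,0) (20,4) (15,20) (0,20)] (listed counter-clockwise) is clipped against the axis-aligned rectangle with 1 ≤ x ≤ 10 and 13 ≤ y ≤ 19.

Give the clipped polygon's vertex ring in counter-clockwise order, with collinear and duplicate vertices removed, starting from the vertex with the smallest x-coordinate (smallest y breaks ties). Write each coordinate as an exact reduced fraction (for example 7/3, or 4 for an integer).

1. After x ≥ 1: [(1,55/4) (4,7) (9,3) (11,2) (19,0) (20,4) (15,20) (1,20)]
2. After x ≤ 10: [(1,55/4) (4,7) (9,3) (10,5/2) (10,20) (1,20)]
3. After y ≥ 13: [(1,55/4) (4/3,13) (10,13) (10,20) (1,20)]
4. After y ≤ 19: [(1,19) (1,55/4) (4/3,13) (10,13) (10,19)]
5. Canonical ring: [(1,55/4) (4/3,13) (10,13) (10,19) (1,19)]

Clipped polygon: [(1,55/4) (4/3,13) (10,13) (10,19) (1,19)]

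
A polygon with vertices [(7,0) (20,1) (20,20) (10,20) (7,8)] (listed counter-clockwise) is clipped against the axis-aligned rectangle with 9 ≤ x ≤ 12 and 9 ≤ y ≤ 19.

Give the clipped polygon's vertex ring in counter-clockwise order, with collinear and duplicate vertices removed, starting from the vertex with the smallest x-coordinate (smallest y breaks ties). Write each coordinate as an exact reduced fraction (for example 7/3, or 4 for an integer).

Clipped polygon: [(9,9) (12,9) (12,19) (39/4,19) (9,16)]

1. After x ≥ 9: [(9,2/13) (20,1) (20,20) (10,20) (9,16)]
2. After x ≤ 12: [(9,2/13) (12,5/13) (12,20) (10,20) (9,16)]
3. After y ≥ 9: [(9,9) (12,9) (12,20) (10,20) (9,16)]
4. After y ≤ 19: [(9,9) (12,9) (12,19) (39/4,19) (9,16)]
5. Canonical ring: [(9,9) (12,9) (12,19) (39/4,19) (9,16)]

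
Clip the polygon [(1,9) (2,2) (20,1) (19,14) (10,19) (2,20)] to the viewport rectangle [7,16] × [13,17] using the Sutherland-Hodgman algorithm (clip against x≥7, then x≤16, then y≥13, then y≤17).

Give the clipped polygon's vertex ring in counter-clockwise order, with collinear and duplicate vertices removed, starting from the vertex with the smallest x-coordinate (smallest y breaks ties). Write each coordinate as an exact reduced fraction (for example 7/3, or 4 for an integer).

1. After x ≥ 7: [(7,31/18) (20,1) (19,14) (10,19) (7,155/8)]
2. After x ≤ 16: [(7,31/18) (16,11/9) (16,47/3) (10,19) (7,155/8)]
3. After y ≥ 13: [(7,13) (16,13) (16,47/3) (10,19) (7,155/8)]
4. After y ≤ 17: [(7,17) (7,13) (16,13) (16,47/3) (68/5,17)]
5. Canonical ring: [(7,13) (16,13) (16,47/3) (68/5,17) (7,17)]

Clipped polygon: [(7,13) (16,13) (16,47/3) (68/5,17) (7,17)]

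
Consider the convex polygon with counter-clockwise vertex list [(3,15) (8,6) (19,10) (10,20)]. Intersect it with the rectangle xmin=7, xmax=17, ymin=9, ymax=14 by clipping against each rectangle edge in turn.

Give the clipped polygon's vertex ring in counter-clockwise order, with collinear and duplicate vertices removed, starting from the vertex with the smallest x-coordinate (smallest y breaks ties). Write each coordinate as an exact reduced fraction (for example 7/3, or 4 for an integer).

1. After x ≥ 7: [(7,125/7) (7,39/5) (8,6) (19,10) (10,20)]
2. After x ≤ 17: [(7,125/7) (7,39/5) (8,6) (17,102/11) (17,110/9) (10,20)]
3. After y ≥ 9: [(7,125/7) (7,9) (65/4,9) (17,102/11) (17,110/9) (10,20)]
4. After y ≤ 14: [(7,14) (7,9) (65/4,9) (17,102/11) (17,110/9) (77/5,14)]
5. Canonical ring: [(7,9) (65/4,9) (17,102/11) (17,110/9) (77/5,14) (7,14)]

Clipped polygon: [(7,9) (65/4,9) (17,102/11) (17,110/9) (77/5,14) (7,14)]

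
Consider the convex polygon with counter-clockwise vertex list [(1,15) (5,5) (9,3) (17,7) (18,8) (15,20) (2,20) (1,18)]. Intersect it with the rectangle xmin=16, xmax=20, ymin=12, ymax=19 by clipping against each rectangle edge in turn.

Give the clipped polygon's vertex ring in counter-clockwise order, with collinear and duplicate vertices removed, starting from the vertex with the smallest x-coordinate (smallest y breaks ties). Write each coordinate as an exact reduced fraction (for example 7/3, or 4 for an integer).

Clipped polygon: [(16,12) (17,12) (16,16)]

1. After x ≥ 16: [(16,13/2) (17,7) (18,8) (16,16)]
2. After x ≤ 20: [(16,13/2) (17,7) (18,8) (16,16)]
3. After y ≥ 12: [(16,12) (17,12) (16,16)]
4. After y ≤ 19: [(16,12) (17,12) (16,16)]
5. Canonical ring: [(16,12) (17,12) (16,16)]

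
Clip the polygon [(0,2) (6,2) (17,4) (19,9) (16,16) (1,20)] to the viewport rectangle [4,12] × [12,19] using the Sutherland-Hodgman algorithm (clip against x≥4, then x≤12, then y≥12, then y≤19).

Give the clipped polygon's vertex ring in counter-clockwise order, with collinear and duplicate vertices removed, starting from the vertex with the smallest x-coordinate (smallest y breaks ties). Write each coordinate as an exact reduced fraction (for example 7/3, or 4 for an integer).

Clipped polygon: [(4,12) (12,12) (12,256/15) (19/4,19) (4,19)]

1. After x ≥ 4: [(4,2) (6,2) (17,4) (19,9) (16,16) (4,96/5)]
2. After x ≤ 12: [(4,2) (6,2) (12,34/11) (12,256/15) (4,96/5)]
3. After y ≥ 12: [(4,12) (12,12) (12,256/15) (4,96/5)]
4. After y ≤ 19: [(4,19) (4,12) (12,12) (12,256/15) (19/4,19)]
5. Canonical ring: [(4,12) (12,12) (12,256/15) (19/4,19) (4,19)]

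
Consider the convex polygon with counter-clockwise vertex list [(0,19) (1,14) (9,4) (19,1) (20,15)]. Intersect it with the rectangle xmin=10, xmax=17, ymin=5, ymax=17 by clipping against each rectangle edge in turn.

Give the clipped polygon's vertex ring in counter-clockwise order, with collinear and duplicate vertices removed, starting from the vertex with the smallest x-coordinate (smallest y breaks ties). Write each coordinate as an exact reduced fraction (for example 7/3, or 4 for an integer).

Clipped polygon: [(10,5) (17,5) (17,78/5) (10,17)]

1. After x ≥ 10: [(10,17) (10,37/10) (19,1) (20,15)]
2. After x ≤ 17: [(17,78/5) (10,17) (10,37/10) (17,8/5)]
3. After y ≥ 5: [(17,5) (17,78/5) (10,17) (10,5)]
4. After y ≤ 17: [(17,5) (17,78/5) (10,17) (10,5)]
5. Canonical ring: [(10,5) (17,5) (17,78/5) (10,17)]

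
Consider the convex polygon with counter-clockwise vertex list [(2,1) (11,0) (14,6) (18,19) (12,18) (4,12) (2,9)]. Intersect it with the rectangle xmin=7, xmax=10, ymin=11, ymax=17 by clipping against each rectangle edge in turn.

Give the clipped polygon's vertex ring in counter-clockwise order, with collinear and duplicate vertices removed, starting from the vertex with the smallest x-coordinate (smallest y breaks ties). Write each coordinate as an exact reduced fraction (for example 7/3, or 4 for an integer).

1. After x ≥ 7: [(7,4/9) (11,0) (14,6) (18,19) (12,18) (7,57/4)]
2. After x ≤ 10: [(7,4/9) (10,1/9) (10,33/2) (7,57/4)]
3. After y ≥ 11: [(7,11) (10,11) (10,33/2) (7,57/4)]
4. After y ≤ 17: [(7,11) (10,11) (10,33/2) (7,57/4)]
5. Canonical ring: [(7,11) (10,11) (10,33/2) (7,57/4)]

Clipped polygon: [(7,11) (10,11) (10,33/2) (7,57/4)]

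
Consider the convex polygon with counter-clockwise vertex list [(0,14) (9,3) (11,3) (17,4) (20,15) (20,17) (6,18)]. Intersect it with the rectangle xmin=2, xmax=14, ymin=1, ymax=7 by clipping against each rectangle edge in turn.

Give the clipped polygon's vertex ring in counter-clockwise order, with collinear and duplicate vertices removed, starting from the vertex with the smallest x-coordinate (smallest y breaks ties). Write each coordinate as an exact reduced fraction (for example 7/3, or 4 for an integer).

Clipped polygon: [(63/11,7) (9,3) (11,3) (14,7/2) (14,7)]

1. After x ≥ 2: [(2,46/3) (2,104/9) (9,3) (11,3) (17,4) (20,15) (20,17) (6,18)]
2. After x ≤ 14: [(2,46/3) (2,104/9) (9,3) (11,3) (14,7/2) (14,122/7) (6,18)]
3. After y ≥ 1: [(2,46/3) (2,104/9) (9,3) (11,3) (14,7/2) (14,122/7) (6,18)]
4. After y ≤ 7: [(63/11,7) (9,3) (11,3) (14,7/2) (14,7)]
5. Canonical ring: [(63/11,7) (9,3) (11,3) (14,7/2) (14,7)]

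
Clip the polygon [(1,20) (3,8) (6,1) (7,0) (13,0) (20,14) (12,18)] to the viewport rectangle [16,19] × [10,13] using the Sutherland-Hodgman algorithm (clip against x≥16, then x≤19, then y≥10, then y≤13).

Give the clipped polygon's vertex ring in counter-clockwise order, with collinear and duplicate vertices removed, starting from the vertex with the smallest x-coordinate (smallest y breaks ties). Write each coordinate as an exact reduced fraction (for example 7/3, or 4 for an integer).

Clipped polygon: [(16,10) (18,10) (19,12) (19,13) (16,13)]

1. After x ≥ 16: [(16,6) (20,14) (16,16)]
2. After x ≤ 19: [(16,6) (19,12) (19,29/2) (16,16)]
3. After y ≥ 10: [(16,10) (18,10) (19,12) (19,29/2) (16,16)]
4. After y ≤ 13: [(16,13) (16,10) (18,10) (19,12) (19,13)]
5. Canonical ring: [(16,10) (18,10) (19,12) (19,13) (16,13)]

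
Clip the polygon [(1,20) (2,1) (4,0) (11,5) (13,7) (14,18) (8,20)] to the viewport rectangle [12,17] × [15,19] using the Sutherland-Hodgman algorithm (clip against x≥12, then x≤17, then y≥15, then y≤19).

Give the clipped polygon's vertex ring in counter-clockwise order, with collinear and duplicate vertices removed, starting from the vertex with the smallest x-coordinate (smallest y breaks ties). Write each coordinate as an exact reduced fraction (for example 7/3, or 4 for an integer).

Clipped polygon: [(12,15) (151/11,15) (14,18) (12,56/3)]

1. After x ≥ 12: [(12,6) (13,7) (14,18) (12,56/3)]
2. After x ≤ 17: [(12,6) (13,7) (14,18) (12,56/3)]
3. After y ≥ 15: [(12,15) (151/11,15) (14,18) (12,56/3)]
4. After y ≤ 19: [(12,15) (151/11,15) (14,18) (12,56/3)]
5. Canonical ring: [(12,15) (151/11,15) (14,18) (12,56/3)]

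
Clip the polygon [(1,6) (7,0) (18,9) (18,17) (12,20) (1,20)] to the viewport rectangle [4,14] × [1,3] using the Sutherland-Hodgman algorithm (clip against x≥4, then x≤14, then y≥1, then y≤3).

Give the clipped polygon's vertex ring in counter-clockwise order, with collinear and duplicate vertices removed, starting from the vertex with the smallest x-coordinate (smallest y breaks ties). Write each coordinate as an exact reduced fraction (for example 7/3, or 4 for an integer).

1. After x ≥ 4: [(4,3) (7,0) (18,9) (18,17) (12,20) (4,20)]
2. After x ≤ 14: [(4,3) (7,0) (14,63/11) (14,19) (12,20) (4,20)]
3. After y ≥ 1: [(4,3) (6,1) (74/9,1) (14,63/11) (14,19) (12,20) (4,20)]
4. After y ≤ 3: [(4,3) (4,3) (6,1) (74/9,1) (32/3,3)]
5. Canonical ring: [(4,3) (6,1) (74/9,1) (32/3,3)]

Clipped polygon: [(4,3) (6,1) (74/9,1) (32/3,3)]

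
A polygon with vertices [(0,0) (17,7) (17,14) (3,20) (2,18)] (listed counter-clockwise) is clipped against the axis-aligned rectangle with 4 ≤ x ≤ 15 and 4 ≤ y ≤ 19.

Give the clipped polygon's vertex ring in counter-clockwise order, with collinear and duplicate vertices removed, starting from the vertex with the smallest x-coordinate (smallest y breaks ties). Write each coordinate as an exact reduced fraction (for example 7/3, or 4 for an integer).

Clipped polygon: [(4,4) (68/7,4) (15,105/17) (15,104/7) (16/3,19) (4,19)]

1. After x ≥ 4: [(4,28/17) (17,7) (17,14) (4,137/7)]
2. After x ≤ 15: [(4,28/17) (15,105/17) (15,104/7) (4,137/7)]
3. After y ≥ 4: [(4,4) (68/7,4) (15,105/17) (15,104/7) (4,137/7)]
4. After y ≤ 19: [(4,19) (4,4) (68/7,4) (15,105/17) (15,104/7) (16/3,19)]
5. Canonical ring: [(4,4) (68/7,4) (15,105/17) (15,104/7) (16/3,19) (4,19)]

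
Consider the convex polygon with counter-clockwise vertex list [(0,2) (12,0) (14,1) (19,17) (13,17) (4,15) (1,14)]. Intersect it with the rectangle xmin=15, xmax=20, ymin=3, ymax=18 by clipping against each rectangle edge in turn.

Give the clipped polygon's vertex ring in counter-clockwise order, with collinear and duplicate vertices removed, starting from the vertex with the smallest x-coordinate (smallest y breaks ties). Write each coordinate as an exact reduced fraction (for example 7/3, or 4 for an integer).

Clipped polygon: [(15,21/5) (19,17) (15,17)]

1. After x ≥ 15: [(15,21/5) (19,17) (15,17)]
2. After x ≤ 20: [(15,21/5) (19,17) (15,17)]
3. After y ≥ 3: [(15,21/5) (19,17) (15,17)]
4. After y ≤ 18: [(15,21/5) (19,17) (15,17)]
5. Canonical ring: [(15,21/5) (19,17) (15,17)]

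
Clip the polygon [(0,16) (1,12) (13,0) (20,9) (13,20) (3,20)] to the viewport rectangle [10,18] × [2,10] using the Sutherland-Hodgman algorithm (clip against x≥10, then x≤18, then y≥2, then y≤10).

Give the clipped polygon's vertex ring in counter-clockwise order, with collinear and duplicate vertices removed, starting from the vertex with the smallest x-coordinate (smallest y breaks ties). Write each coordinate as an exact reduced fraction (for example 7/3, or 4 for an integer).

1. After x ≥ 10: [(10,3) (13,0) (20,9) (13,20) (10,20)]
2. After x ≤ 18: [(10,3) (13,0) (18,45/7) (18,85/7) (13,20) (10,20)]
3. After y ≥ 2: [(10,3) (11,2) (131/9,2) (18,45/7) (18,85/7) (13,20) (10,20)]
4. After y ≤ 10: [(10,10) (10,3) (11,2) (131/9,2) (18,45/7) (18,10)]
5. Canonical ring: [(10,3) (11,2) (131/9,2) (18,45/7) (18,10) (10,10)]

Clipped polygon: [(10,3) (11,2) (131/9,2) (18,45/7) (18,10) (10,10)]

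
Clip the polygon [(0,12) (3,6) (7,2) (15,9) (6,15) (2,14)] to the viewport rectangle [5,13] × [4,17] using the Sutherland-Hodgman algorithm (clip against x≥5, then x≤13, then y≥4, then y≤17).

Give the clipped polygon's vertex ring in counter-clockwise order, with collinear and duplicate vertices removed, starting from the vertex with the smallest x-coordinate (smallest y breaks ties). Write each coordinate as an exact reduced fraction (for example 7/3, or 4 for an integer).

1. After x ≥ 5: [(5,4) (7,2) (15,9) (6,15) (5,59/4)]
2. After x ≤ 13: [(5,4) (7,2) (13,29/4) (13,31/3) (6,15) (5,59/4)]
3. After y ≥ 4: [(5,4) (5,4) (65/7,4) (13,29/4) (13,31/3) (6,15) (5,59/4)]
4. After y ≤ 17: [(5,4) (5,4) (65/7,4) (13,29/4) (13,31/3) (6,15) (5,59/4)]
5. Canonical ring: [(5,4) (65/7,4) (13,29/4) (13,31/3) (6,15) (5,59/4)]

Clipped polygon: [(5,4) (65/7,4) (13,29/4) (13,31/3) (6,15) (5,59/4)]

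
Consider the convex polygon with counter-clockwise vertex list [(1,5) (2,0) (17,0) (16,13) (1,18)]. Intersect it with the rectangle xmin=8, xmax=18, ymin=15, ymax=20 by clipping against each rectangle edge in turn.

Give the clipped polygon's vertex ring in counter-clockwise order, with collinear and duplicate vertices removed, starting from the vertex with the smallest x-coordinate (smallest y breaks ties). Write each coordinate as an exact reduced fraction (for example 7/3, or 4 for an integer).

1. After x ≥ 8: [(8,0) (17,0) (16,13) (8,47/3)]
2. After x ≤ 18: [(8,0) (17,0) (16,13) (8,47/3)]
3. After y ≥ 15: [(8,15) (10,15) (8,47/3)]
4. After y ≤ 20: [(8,15) (10,15) (8,47/3)]
5. Canonical ring: [(8,15) (10,15) (8,47/3)]

Clipped polygon: [(8,15) (10,15) (8,47/3)]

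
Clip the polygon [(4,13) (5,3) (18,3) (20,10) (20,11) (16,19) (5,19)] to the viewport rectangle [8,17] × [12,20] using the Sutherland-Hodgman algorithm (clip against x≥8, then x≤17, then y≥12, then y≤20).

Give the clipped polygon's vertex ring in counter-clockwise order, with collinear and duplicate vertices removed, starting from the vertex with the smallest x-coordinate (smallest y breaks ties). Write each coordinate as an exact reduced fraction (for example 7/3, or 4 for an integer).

1. After x ≥ 8: [(8,3) (18,3) (20,10) (20,11) (16,19) (8,19)]
2. After x ≤ 17: [(8,3) (17,3) (17,17) (16,19) (8,19)]
3. After y ≥ 12: [(8,12) (17,12) (17,17) (16,19) (8,19)]
4. After y ≤ 20: [(8,12) (17,12) (17,17) (16,19) (8,19)]
5. Canonical ring: [(8,12) (17,12) (17,17) (16,19) (8,19)]

Clipped polygon: [(8,12) (17,12) (17,17) (16,19) (8,19)]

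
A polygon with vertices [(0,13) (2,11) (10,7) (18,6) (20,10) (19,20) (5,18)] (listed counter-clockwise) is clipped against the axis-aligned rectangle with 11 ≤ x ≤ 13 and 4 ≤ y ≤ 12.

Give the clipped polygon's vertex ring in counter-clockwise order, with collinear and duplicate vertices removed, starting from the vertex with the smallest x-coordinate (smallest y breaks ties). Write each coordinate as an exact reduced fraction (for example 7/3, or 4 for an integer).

1. After x ≥ 11: [(11,55/8) (18,6) (20,10) (19,20) (11,132/7)]
2. After x ≤ 13: [(11,55/8) (13,53/8) (13,134/7) (11,132/7)]
3. After y ≥ 4: [(11,55/8) (13,53/8) (13,134/7) (11,132/7)]
4. After y ≤ 12: [(11,12) (11,55/8) (13,53/8) (13,12)]
5. Canonical ring: [(11,55/8) (13,53/8) (13,12) (11,12)]

Clipped polygon: [(11,55/8) (13,53/8) (13,12) (11,12)]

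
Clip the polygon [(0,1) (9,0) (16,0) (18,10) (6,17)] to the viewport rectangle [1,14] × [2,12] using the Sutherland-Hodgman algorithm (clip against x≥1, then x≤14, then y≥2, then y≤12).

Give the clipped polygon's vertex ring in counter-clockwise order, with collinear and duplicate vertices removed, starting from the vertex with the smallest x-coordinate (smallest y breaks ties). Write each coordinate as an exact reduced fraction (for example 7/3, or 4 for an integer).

Clipped polygon: [(1,2) (14,2) (14,12) (33/8,12) (1,11/3)]

1. After x ≥ 1: [(1,11/3) (1,8/9) (9,0) (16,0) (18,10) (6,17)]
2. After x ≤ 14: [(1,11/3) (1,8/9) (9,0) (14,0) (14,37/3) (6,17)]
3. After y ≥ 2: [(1,11/3) (1,2) (14,2) (14,37/3) (6,17)]
4. After y ≤ 12: [(33/8,12) (1,11/3) (1,2) (14,2) (14,12)]
5. Canonical ring: [(1,2) (14,2) (14,12) (33/8,12) (1,11/3)]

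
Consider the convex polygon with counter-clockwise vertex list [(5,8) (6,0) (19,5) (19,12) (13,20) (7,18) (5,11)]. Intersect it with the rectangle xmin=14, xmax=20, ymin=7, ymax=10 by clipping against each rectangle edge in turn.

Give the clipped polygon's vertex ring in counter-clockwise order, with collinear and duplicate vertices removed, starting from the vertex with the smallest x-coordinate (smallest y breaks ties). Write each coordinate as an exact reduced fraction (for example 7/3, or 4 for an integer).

1. After x ≥ 14: [(14,40/13) (19,5) (19,12) (14,56/3)]
2. After x ≤ 20: [(14,40/13) (19,5) (19,12) (14,56/3)]
3. After y ≥ 7: [(14,7) (19,7) (19,12) (14,56/3)]
4. After y ≤ 10: [(14,10) (14,7) (19,7) (19,10)]
5. Canonical ring: [(14,7) (19,7) (19,10) (14,10)]

Clipped polygon: [(14,7) (19,7) (19,10) (14,10)]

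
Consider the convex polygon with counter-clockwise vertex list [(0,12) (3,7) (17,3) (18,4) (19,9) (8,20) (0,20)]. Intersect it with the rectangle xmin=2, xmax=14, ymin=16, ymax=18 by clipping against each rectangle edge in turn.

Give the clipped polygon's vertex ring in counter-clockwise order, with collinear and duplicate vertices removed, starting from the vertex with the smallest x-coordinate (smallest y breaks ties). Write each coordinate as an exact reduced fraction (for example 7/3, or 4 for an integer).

1. After x ≥ 2: [(2,26/3) (3,7) (17,3) (18,4) (19,9) (8,20) (2,20)]
2. After x ≤ 14: [(2,26/3) (3,7) (14,27/7) (14,14) (8,20) (2,20)]
3. After y ≥ 16: [(2,16) (12,16) (8,20) (2,20)]
4. After y ≤ 18: [(2,18) (2,16) (12,16) (10,18)]
5. Canonical ring: [(2,16) (12,16) (10,18) (2,18)]

Clipped polygon: [(2,16) (12,16) (10,18) (2,18)]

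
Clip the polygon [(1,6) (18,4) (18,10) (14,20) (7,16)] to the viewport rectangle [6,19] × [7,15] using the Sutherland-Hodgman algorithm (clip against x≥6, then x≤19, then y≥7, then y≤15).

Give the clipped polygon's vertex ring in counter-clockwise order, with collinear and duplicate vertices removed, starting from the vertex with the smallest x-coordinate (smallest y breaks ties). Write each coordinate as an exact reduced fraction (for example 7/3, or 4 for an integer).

Clipped polygon: [(6,7) (18,7) (18,10) (16,15) (32/5,15) (6,43/3)]

1. After x ≥ 6: [(6,43/3) (6,92/17) (18,4) (18,10) (14,20) (7,16)]
2. After x ≤ 19: [(6,43/3) (6,92/17) (18,4) (18,10) (14,20) (7,16)]
3. After y ≥ 7: [(6,43/3) (6,7) (18,7) (18,10) (14,20) (7,16)]
4. After y ≤ 15: [(32/5,15) (6,43/3) (6,7) (18,7) (18,10) (16,15)]
5. Canonical ring: [(6,7) (18,7) (18,10) (16,15) (32/5,15) (6,43/3)]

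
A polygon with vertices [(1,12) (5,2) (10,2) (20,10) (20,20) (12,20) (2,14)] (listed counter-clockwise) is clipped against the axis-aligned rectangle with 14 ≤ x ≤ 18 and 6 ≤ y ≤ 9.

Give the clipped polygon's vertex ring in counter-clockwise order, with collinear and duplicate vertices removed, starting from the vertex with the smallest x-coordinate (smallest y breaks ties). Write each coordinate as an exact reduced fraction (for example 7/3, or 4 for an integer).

1. After x ≥ 14: [(14,26/5) (20,10) (20,20) (14,20)]
2. After x ≤ 18: [(14,26/5) (18,42/5) (18,20) (14,20)]
3. After y ≥ 6: [(14,6) (15,6) (18,42/5) (18,20) (14,20)]
4. After y ≤ 9: [(14,9) (14,6) (15,6) (18,42/5) (18,9)]
5. Canonical ring: [(14,6) (15,6) (18,42/5) (18,9) (14,9)]

Clipped polygon: [(14,6) (15,6) (18,42/5) (18,9) (14,9)]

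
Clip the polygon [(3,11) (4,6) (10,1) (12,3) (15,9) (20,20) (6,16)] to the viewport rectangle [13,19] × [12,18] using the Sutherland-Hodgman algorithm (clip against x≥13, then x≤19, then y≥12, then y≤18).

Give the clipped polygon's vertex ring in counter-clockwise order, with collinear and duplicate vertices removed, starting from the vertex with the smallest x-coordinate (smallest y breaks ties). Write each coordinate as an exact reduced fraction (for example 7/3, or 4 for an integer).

Clipped polygon: [(13,12) (180/11,12) (19,89/5) (19,18) (13,18)]

1. After x ≥ 13: [(13,5) (15,9) (20,20) (13,18)]
2. After x ≤ 19: [(13,5) (15,9) (19,89/5) (19,138/7) (13,18)]
3. After y ≥ 12: [(13,12) (180/11,12) (19,89/5) (19,138/7) (13,18)]
4. After y ≤ 18: [(13,12) (180/11,12) (19,89/5) (19,18) (13,18) (13,18)]
5. Canonical ring: [(13,12) (180/11,12) (19,89/5) (19,18) (13,18)]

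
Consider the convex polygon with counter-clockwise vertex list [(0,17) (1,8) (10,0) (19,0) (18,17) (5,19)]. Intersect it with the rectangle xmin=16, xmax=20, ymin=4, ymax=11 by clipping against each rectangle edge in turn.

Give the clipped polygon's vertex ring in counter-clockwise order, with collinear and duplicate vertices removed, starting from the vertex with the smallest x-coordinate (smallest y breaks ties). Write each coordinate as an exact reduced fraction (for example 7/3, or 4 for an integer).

Clipped polygon: [(16,4) (319/17,4) (312/17,11) (16,11)]

1. After x ≥ 16: [(16,0) (19,0) (18,17) (16,225/13)]
2. After x ≤ 20: [(16,0) (19,0) (18,17) (16,225/13)]
3. After y ≥ 4: [(16,4) (319/17,4) (18,17) (16,225/13)]
4. After y ≤ 11: [(16,11) (16,4) (319/17,4) (312/17,11)]
5. Canonical ring: [(16,4) (319/17,4) (312/17,11) (16,11)]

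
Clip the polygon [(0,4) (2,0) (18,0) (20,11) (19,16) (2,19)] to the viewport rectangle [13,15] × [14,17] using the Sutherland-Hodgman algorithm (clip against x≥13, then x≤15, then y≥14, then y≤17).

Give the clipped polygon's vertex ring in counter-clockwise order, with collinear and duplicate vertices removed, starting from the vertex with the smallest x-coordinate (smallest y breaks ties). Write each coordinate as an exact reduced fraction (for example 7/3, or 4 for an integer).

1. After x ≥ 13: [(13,0) (18,0) (20,11) (19,16) (13,290/17)]
2. After x ≤ 15: [(13,0) (15,0) (15,284/17) (13,290/17)]
3. After y ≥ 14: [(13,14) (15,14) (15,284/17) (13,290/17)]
4. After y ≤ 17: [(13,17) (13,14) (15,14) (15,284/17) (40/3,17)]
5. Canonical ring: [(13,14) (15,14) (15,284/17) (40/3,17) (13,17)]

Clipped polygon: [(13,14) (15,14) (15,284/17) (40/3,17) (13,17)]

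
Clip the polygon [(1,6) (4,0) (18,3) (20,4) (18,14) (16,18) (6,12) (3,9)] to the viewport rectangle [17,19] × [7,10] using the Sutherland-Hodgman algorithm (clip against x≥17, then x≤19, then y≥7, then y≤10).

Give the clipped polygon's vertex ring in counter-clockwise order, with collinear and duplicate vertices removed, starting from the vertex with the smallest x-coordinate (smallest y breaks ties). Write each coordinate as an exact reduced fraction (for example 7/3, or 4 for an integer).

1. After x ≥ 17: [(17,39/14) (18,3) (20,4) (18,14) (17,16)]
2. After x ≤ 19: [(17,39/14) (18,3) (19,7/2) (19,9) (18,14) (17,16)]
3. After y ≥ 7: [(17,7) (19,7) (19,9) (18,14) (17,16)]
4. After y ≤ 10: [(17,10) (17,7) (19,7) (19,9) (94/5,10)]
5. Canonical ring: [(17,7) (19,7) (19,9) (94/5,10) (17,10)]

Clipped polygon: [(17,7) (19,7) (19,9) (94/5,10) (17,10)]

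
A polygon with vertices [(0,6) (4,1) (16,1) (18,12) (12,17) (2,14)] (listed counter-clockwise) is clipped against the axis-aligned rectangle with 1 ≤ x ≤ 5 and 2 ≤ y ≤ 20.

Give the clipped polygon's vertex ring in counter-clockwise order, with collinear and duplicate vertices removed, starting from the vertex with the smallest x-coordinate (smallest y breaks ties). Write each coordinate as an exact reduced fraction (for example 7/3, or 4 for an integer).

1. After x ≥ 1: [(1,10) (1,19/4) (4,1) (16,1) (18,12) (12,17) (2,14)]
2. After x ≤ 5: [(1,10) (1,19/4) (4,1) (5,1) (5,149/10) (2,14)]
3. After y ≥ 2: [(1,10) (1,19/4) (16/5,2) (5,2) (5,149/10) (2,14)]
4. After y ≤ 20: [(1,10) (1,19/4) (16/5,2) (5,2) (5,149/10) (2,14)]
5. Canonical ring: [(1,19/4) (16/5,2) (5,2) (5,149/10) (2,14) (1,10)]

Clipped polygon: [(1,19/4) (16/5,2) (5,2) (5,149/10) (2,14) (1,10)]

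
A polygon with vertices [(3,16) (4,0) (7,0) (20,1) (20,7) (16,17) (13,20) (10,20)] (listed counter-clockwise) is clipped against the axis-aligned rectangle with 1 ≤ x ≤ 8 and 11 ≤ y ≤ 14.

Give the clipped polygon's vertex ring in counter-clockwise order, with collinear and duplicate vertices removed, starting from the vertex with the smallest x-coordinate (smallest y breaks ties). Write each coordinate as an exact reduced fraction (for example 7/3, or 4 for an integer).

1. After x ≥ 1: [(3,16) (4,0) (7,0) (20,1) (20,7) (16,17) (13,20) (10,20)]
2. After x ≤ 8: [(8,132/7) (3,16) (4,0) (7,0) (8,1/13)]
3. After y ≥ 11: [(8,11) (8,132/7) (3,16) (53/16,11)]
4. After y ≤ 14: [(8,11) (8,14) (25/8,14) (53/16,11)]
5. Canonical ring: [(25/8,14) (53/16,11) (8,11) (8,14)]

Clipped polygon: [(25/8,14) (53/16,11) (8,11) (8,14)]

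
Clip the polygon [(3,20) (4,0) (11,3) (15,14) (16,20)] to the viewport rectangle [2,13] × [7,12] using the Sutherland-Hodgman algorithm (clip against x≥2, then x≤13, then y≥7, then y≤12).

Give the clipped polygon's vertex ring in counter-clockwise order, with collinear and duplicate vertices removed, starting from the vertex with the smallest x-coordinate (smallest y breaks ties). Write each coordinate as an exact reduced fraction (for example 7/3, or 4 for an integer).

Clipped polygon: [(17/5,12) (73/20,7) (137/11,7) (13,17/2) (13,12)]

1. After x ≥ 2: [(3,20) (4,0) (11,3) (15,14) (16,20)]
2. After x ≤ 13: [(13,20) (3,20) (4,0) (11,3) (13,17/2)]
3. After y ≥ 7: [(13,20) (3,20) (73/20,7) (137/11,7) (13,17/2)]
4. After y ≤ 12: [(13,12) (17/5,12) (73/20,7) (137/11,7) (13,17/2)]
5. Canonical ring: [(17/5,12) (73/20,7) (137/11,7) (13,17/2) (13,12)]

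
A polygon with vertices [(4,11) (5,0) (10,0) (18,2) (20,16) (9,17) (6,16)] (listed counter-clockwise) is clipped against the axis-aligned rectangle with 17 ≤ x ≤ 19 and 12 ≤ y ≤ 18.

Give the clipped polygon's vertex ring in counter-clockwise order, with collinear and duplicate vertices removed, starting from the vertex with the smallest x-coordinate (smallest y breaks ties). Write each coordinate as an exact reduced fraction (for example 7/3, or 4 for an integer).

Clipped polygon: [(17,12) (19,12) (19,177/11) (17,179/11)]

1. After x ≥ 17: [(17,7/4) (18,2) (20,16) (17,179/11)]
2. After x ≤ 19: [(17,7/4) (18,2) (19,9) (19,177/11) (17,179/11)]
3. After y ≥ 12: [(17,12) (19,12) (19,177/11) (17,179/11)]
4. After y ≤ 18: [(17,12) (19,12) (19,177/11) (17,179/11)]
5. Canonical ring: [(17,12) (19,12) (19,177/11) (17,179/11)]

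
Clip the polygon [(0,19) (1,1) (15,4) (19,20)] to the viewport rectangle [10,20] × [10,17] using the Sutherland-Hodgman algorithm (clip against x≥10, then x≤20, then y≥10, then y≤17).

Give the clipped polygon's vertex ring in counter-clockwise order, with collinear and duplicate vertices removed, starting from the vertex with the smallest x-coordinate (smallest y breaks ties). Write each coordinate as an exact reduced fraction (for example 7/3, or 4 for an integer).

Clipped polygon: [(10,10) (33/2,10) (73/4,17) (10,17)]

1. After x ≥ 10: [(10,371/19) (10,41/14) (15,4) (19,20)]
2. After x ≤ 20: [(10,371/19) (10,41/14) (15,4) (19,20)]
3. After y ≥ 10: [(10,371/19) (10,10) (33/2,10) (19,20)]
4. After y ≤ 17: [(10,17) (10,10) (33/2,10) (73/4,17)]
5. Canonical ring: [(10,10) (33/2,10) (73/4,17) (10,17)]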